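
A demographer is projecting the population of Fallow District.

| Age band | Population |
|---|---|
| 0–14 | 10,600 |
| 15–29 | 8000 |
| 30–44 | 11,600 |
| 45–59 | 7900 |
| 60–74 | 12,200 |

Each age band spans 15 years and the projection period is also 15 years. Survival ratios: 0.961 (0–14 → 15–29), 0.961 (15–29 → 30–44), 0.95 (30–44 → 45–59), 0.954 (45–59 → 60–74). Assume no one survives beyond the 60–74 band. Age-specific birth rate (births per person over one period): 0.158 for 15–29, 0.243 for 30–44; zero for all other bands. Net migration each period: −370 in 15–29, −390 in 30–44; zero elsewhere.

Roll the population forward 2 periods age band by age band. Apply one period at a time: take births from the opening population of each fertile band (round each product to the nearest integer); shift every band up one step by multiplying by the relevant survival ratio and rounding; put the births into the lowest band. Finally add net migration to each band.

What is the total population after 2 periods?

Period 1.
Births: 8000 * 0.158 = 1264, 11600 * 0.243 = 2819 ⇒ total 4083
15–29: 10600 * 0.961 = 10187
30–44: 8000 * 0.961 = 7688
45–59: 11600 * 0.95 = 11020
60–74: 7900 * 0.954 = 7537
Net migration: 15–29 − 370 → 9817; 30–44 − 390 → 7298
Giving 4083 / 9817 / 7298 / 11020 / 7537.
Period 2.
Births: 9817 * 0.158 = 1551, 7298 * 0.243 = 1773 ⇒ total 3324
15–29: 4083 * 0.961 = 3924
30–44: 9817 * 0.961 = 9434
45–59: 7298 * 0.95 = 6933
60–74: 11020 * 0.954 = 10513
Net migration: 15–29 − 370 → 3554; 30–44 − 390 → 9044
Giving 3324 / 3554 / 9044 / 6933 / 10513.
Total after period 2: 3324 + 3554 + 9044 + 6933 + 10513 = 33368

33368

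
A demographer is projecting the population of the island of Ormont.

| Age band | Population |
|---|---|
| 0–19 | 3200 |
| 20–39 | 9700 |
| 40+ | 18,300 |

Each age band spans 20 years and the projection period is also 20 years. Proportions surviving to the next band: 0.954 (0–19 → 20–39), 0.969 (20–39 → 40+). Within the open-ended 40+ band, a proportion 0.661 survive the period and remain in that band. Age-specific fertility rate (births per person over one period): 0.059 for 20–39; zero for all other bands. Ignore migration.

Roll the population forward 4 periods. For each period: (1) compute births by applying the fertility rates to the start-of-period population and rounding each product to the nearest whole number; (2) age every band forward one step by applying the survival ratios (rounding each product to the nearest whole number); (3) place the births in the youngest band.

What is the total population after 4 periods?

(Bands numbered youngest = 1 to oldest = 3.)
— Period 1 —
Births: 9700 × 0.059 = 572
Band 2: 3200 × 0.954 = 3053
Band 3: 9700 × 0.969 + 18300 × 0.661 = 9399 + 12096 = 21495
→ [572, 3053, 21495]
— Period 2 —
Births: 3053 × 0.059 = 180
Band 2: 572 × 0.954 = 546
Band 3: 3053 × 0.969 + 21495 × 0.661 = 2958 + 14208 = 17166
→ [180, 546, 17166]
— Period 3 —
Births: 546 × 0.059 = 32
Band 2: 180 × 0.954 = 172
Band 3: 546 × 0.969 + 17166 × 0.661 = 529 + 11347 = 11876
→ [32, 172, 11876]
— Period 4 —
Births: 172 × 0.059 = 10
Band 2: 32 × 0.954 = 31
Band 3: 172 × 0.969 + 11876 × 0.661 = 167 + 7850 = 8017
→ [10, 31, 8017]
Total after period 4: 10 + 31 + 8017 = 8058

8058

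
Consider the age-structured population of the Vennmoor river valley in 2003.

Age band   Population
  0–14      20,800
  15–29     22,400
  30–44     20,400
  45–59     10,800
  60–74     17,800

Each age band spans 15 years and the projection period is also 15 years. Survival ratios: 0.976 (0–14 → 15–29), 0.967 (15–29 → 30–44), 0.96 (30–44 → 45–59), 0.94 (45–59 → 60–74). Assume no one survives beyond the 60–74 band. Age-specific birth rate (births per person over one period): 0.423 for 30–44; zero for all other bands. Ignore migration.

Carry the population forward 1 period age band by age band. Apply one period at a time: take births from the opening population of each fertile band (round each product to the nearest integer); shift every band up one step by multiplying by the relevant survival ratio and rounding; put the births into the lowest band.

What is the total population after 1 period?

Let group 1 be 0–14 through group 5 = 60–74.
Period 1.
Births: 20400 × 0.423 = 8629
Group 2: 20800 × 0.976 = 20301
Group 3: 22400 × 0.967 = 21661
Group 4: 20400 × 0.96 = 19584
Group 5: 10800 × 0.94 = 10152
End of period: [8629, 20301, 21661, 19584, 10152]
Total after period 1: 8629 + 20301 + 21661 + 19584 + 10152 = 80327

80327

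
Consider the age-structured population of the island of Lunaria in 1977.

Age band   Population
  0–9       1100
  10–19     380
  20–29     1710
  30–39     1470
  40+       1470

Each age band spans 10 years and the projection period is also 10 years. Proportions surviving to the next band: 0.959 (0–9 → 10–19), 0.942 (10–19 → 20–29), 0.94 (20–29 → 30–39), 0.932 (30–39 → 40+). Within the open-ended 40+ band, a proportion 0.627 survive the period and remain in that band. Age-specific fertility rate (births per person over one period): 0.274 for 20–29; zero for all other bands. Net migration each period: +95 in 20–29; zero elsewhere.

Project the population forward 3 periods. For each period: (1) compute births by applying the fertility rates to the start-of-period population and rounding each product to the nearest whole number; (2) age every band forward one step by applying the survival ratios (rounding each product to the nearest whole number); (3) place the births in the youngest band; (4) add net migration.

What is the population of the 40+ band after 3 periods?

Period 1.
Births: 1710 * 0.274 = 469
10–19: 1100 * 0.959 = 1055
20–29: 380 * 0.942 = 358
30–39: 1710 * 0.94 = 1607
40+: 1470 * 0.932 + 1470 * 0.627 = 1370 + 922 = 2292
Net migration: 20–29 + 95 → 453
End of period: [469, 1055, 453, 1607, 2292]
Period 2.
Births: 453 * 0.274 = 124
10–19: 469 * 0.959 = 450
20–29: 1055 * 0.942 = 994
30–39: 453 * 0.94 = 426
40+: 1607 * 0.932 + 2292 * 0.627 = 1498 + 1437 = 2935
Net migration: 20–29 + 95 → 1089
End of period: [124, 450, 1089, 426, 2935]
Period 3.
Births: 1089 * 0.274 = 298
10–19: 124 * 0.959 = 119
20–29: 450 * 0.942 = 424
30–39: 1089 * 0.94 = 1024
40+: 426 * 0.932 + 2935 * 0.627 = 397 + 1840 = 2237
Net migration: 20–29 + 95 → 519
End of period: [298, 119, 519, 1024, 2237]

2237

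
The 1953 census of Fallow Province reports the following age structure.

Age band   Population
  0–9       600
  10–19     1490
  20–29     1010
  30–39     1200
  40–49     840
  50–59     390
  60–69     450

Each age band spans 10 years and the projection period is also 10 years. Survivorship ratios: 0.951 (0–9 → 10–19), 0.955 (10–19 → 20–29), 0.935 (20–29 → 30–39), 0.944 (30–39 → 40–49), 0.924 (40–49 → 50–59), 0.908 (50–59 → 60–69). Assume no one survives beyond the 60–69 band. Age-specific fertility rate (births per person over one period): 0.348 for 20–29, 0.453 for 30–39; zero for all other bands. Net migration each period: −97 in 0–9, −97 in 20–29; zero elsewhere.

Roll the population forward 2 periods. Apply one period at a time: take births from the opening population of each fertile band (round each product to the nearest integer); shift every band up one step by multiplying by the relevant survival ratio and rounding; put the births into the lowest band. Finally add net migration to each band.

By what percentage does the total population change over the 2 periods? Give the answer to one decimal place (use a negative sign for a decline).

-1.6

[period 1]
Births: 1010 × 0.348 = 351  |  1200 × 0.453 = 544 → 895
10–19: 600 × 0.951 = 571
20–29: 1490 × 0.955 = 1423
30–39: 1010 × 0.935 = 944
40–49: 1200 × 0.944 = 1133
50–59: 840 × 0.924 = 776
60–69: 390 × 0.908 = 354
Net migration: 0–9 − 97 → 798; 20–29 − 97 → 1326
Population now: 0–9=798, 10–19=571, 20–29=1326, 30–39=944, 40–49=1133, 50–59=776, 60–69=354
[period 2]
Births: 1326 × 0.348 = 461  |  944 × 0.453 = 428 → 889
10–19: 798 × 0.951 = 759
20–29: 571 × 0.955 = 545
30–39: 1326 × 0.935 = 1240
40–49: 944 × 0.944 = 891
50–59: 1133 × 0.924 = 1047
60–69: 776 × 0.908 = 705
Net migration: 0–9 − 97 → 792; 20–29 − 97 → 448
Population now: 0–9=792, 10–19=759, 20–29=448, 30–39=1240, 40–49=891, 50–59=1047, 60–69=705
Total: 5980 → 5882; change = -98; percentage change = -1.6%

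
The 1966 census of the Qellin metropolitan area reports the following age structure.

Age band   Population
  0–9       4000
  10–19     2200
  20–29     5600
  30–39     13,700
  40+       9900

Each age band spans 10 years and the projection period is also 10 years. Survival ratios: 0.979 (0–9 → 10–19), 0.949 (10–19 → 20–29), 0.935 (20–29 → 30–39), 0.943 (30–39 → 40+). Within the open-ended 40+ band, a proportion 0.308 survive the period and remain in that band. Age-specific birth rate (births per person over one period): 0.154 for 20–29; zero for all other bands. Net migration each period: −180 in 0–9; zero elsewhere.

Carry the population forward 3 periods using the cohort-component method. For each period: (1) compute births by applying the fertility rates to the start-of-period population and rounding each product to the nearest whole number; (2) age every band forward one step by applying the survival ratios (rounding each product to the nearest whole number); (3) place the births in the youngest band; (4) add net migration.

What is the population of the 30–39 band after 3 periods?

3474

After projecting period 1:
Births: 5600 × 0.154 = 862
10–19: 4000 × 0.979 = 3916
20–29: 2200 × 0.949 = 2088
30–39: 5600 × 0.935 = 5236
40+: 13700 × 0.943 + 9900 × 0.308 = 12919 + 3049 = 15968
Net migration: 0–9 − 180 → 682
Giving 682 / 3916 / 2088 / 5236 / 15968.
After projecting period 2:
Births: 2088 × 0.154 = 322
10–19: 682 × 0.979 = 668
20–29: 3916 × 0.949 = 3716
30–39: 2088 × 0.935 = 1952
40+: 5236 × 0.943 + 15968 × 0.308 = 4938 + 4918 = 9856
Net migration: 0–9 − 180 → 142
Giving 142 / 668 / 3716 / 1952 / 9856.
After projecting period 3:
Births: 3716 × 0.154 = 572
10–19: 142 × 0.979 = 139
20–29: 668 × 0.949 = 634
30–39: 3716 × 0.935 = 3474
40+: 1952 × 0.943 + 9856 × 0.308 = 1841 + 3036 = 4877
Net migration: 0–9 − 180 → 392
Giving 392 / 139 / 634 / 3474 / 4877.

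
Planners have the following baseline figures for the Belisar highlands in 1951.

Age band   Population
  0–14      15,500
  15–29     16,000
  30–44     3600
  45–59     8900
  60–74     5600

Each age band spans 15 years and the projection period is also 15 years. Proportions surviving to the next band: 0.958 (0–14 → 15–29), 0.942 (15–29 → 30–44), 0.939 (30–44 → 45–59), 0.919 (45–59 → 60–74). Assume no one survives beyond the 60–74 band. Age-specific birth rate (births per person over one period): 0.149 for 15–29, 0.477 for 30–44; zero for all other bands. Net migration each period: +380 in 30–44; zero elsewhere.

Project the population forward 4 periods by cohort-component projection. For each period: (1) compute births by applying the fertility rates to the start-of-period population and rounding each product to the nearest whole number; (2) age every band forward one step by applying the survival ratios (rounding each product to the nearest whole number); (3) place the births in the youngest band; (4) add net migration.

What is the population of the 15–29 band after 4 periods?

Numbering the bands 1..5 from youngest to oldest:
Period 1.
Births: 16000 * 0.149 = 2384, 3600 * 0.477 = 1717 — total 4101
Band 2: 15500 * 0.958 = 14849
Band 3: 16000 * 0.942 = 15072
Band 4: 3600 * 0.939 = 3380
Band 5: 8900 * 0.919 = 8179
Net migration: Band 3 + 380 → 15452
→ [4101, 14849, 15452, 3380, 8179]
Period 2.
Births: 14849 * 0.149 = 2213, 15452 * 0.477 = 7371 — total 9584
Band 2: 4101 * 0.958 = 3929
Band 3: 14849 * 0.942 = 13988
Band 4: 15452 * 0.939 = 14509
Band 5: 3380 * 0.919 = 3106
Net migration: Band 3 + 380 → 14368
→ [9584, 3929, 14368, 14509, 3106]
Period 3.
Births: 3929 * 0.149 = 585, 14368 * 0.477 = 6854 — total 7439
Band 2: 9584 * 0.958 = 9181
Band 3: 3929 * 0.942 = 3701
Band 4: 14368 * 0.939 = 13492
Band 5: 14509 * 0.919 = 13334
Net migration: Band 3 + 380 → 4081
→ [7439, 9181, 4081, 13492, 13334]
Period 4.
Births: 9181 * 0.149 = 1368, 4081 * 0.477 = 1947 — total 3315
Band 2: 7439 * 0.958 = 7127
Band 3: 9181 * 0.942 = 8649
Band 4: 4081 * 0.939 = 3832
Band 5: 13492 * 0.919 = 12399
Net migration: Band 3 + 380 → 9029
→ [3315, 7127, 9029, 3832, 12399]

7127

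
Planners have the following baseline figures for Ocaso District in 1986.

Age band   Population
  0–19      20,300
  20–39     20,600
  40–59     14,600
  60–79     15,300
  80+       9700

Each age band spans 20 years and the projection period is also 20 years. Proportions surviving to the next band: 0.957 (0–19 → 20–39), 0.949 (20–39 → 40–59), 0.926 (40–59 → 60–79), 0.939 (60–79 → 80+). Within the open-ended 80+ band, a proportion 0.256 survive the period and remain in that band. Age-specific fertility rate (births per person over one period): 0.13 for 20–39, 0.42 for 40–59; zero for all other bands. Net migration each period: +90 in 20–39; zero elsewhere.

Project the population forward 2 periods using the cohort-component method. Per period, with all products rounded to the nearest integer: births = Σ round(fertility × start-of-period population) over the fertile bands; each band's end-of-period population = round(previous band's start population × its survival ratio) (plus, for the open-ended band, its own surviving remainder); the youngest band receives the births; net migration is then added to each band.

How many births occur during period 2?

Numbering the bands 1..5 from youngest to oldest:
After projecting period 1:
Births: 20600 × 0.13 = 2678  |  14600 × 0.42 = 6132 ⇒ total 8810
Band 2: 20300 × 0.957 = 19427
Band 3: 20600 × 0.949 = 19549
Band 4: 14600 × 0.926 = 13520
Band 5: 15300 × 0.939 + 9700 × 0.256 = 14367 + 2483 = 16850
Net migration: Band 2 + 90 → 19517
End of period: [8810, 19517, 19549, 13520, 16850]
After projecting period 2:
Births: 19517 × 0.13 = 2537  |  19549 × 0.42 = 8211 ⇒ total 10748
Band 2: 8810 × 0.957 = 8431
Band 3: 19517 × 0.949 = 18522
Band 4: 19549 × 0.926 = 18102
Band 5: 13520 × 0.939 + 16850 × 0.256 = 12695 + 4314 = 17009
Net migration: Band 2 + 90 → 8521
End of period: [10748, 8521, 18522, 18102, 17009]

10748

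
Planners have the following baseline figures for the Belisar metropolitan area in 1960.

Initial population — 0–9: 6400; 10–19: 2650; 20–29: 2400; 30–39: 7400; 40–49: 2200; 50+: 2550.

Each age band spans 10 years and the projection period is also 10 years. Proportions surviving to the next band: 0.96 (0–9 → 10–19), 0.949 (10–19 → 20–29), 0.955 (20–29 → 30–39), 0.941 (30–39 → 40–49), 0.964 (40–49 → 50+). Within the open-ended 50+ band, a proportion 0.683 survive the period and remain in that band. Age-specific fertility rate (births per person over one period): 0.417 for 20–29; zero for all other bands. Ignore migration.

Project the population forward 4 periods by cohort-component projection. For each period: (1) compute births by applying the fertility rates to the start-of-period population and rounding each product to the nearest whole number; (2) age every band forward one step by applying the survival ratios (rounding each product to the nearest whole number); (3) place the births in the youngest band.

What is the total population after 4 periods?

(Groups numbered youngest = 1 to oldest = 6.)
After projecting period 1:
Births: 2400 × 0.417 = 1001
Group 2: 6400 × 0.96 = 6144
Group 3: 2650 × 0.949 = 2515
Group 4: 2400 × 0.955 = 2292
Group 5: 7400 × 0.941 = 6963
Group 6: 2200 × 0.964 + 2550 × 0.683 = 2121 + 1742 = 3863
→ [1001, 6144, 2515, 2292, 6963, 3863]
After projecting period 2:
Births: 2515 × 0.417 = 1049
Group 2: 1001 × 0.96 = 961
Group 3: 6144 × 0.949 = 5831
Group 4: 2515 × 0.955 = 2402
Group 5: 2292 × 0.941 = 2157
Group 6: 6963 × 0.964 + 3863 × 0.683 = 6712 + 2638 = 9350
→ [1049, 961, 5831, 2402, 2157, 9350]
After projecting period 3:
Births: 5831 × 0.417 = 2432
Group 2: 1049 × 0.96 = 1007
Group 3: 961 × 0.949 = 912
Group 4: 5831 × 0.955 = 5569
Group 5: 2402 × 0.941 = 2260
Group 6: 2157 × 0.964 + 9350 × 0.683 = 2079 + 6386 = 8465
→ [2432, 1007, 912, 5569, 2260, 8465]
After projecting period 4:
Births: 912 × 0.417 = 380
Group 2: 2432 × 0.96 = 2335
Group 3: 1007 × 0.949 = 956
Group 4: 912 × 0.955 = 871
Group 5: 5569 × 0.941 = 5240
Group 6: 2260 × 0.964 + 8465 × 0.683 = 2179 + 5782 = 7961
→ [380, 2335, 956, 871, 5240, 7961]
Total after period 4: 380 + 2335 + 956 + 871 + 5240 + 7961 = 17743

17743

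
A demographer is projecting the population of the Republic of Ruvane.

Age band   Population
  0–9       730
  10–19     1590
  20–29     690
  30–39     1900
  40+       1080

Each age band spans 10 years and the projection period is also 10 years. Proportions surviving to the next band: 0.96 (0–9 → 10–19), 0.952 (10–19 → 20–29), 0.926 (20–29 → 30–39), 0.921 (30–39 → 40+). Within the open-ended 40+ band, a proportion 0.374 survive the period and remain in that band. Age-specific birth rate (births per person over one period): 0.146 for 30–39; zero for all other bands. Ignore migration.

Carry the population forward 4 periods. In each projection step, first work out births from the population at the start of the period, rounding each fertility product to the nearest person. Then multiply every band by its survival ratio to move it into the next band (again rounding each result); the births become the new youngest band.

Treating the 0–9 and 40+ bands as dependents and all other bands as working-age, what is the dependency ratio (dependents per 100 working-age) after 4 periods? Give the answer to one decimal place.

(Bands numbered youngest = 1 to oldest = 5.)
— Period 1 —
Births: 1900 × 0.146 = 277
Band 2: 730 × 0.96 = 701
Band 3: 1590 × 0.952 = 1514
Band 4: 690 × 0.926 = 639
Band 5: 1900 × 0.921 + 1080 × 0.374 = 1750 + 404 = 2154
Population now: 0–9=277, 10–19=701, 20–29=1514, 30–39=639, 40+=2154
— Period 2 —
Births: 639 × 0.146 = 93
Band 2: 277 × 0.96 = 266
Band 3: 701 × 0.952 = 667
Band 4: 1514 × 0.926 = 1402
Band 5: 639 × 0.921 + 2154 × 0.374 = 589 + 806 = 1395
Population now: 0–9=93, 10–19=266, 20–29=667, 30–39=1402, 40+=1395
— Period 3 —
Births: 1402 × 0.146 = 205
Band 2: 93 × 0.96 = 89
Band 3: 266 × 0.952 = 253
Band 4: 667 × 0.926 = 618
Band 5: 1402 × 0.921 + 1395 × 0.374 = 1291 + 522 = 1813
Population now: 0–9=205, 10–19=89, 20–29=253, 30–39=618, 40+=1813
— Period 4 —
Births: 618 × 0.146 = 90
Band 2: 205 × 0.96 = 197
Band 3: 89 × 0.952 = 85
Band 4: 253 × 0.926 = 234
Band 5: 618 × 0.921 + 1813 × 0.374 = 569 + 678 = 1247
Population now: 0–9=90, 10–19=197, 20–29=85, 30–39=234, 40+=1247
Dependents (band 0–9 + band 40+) = 90 + 1247 = 1337; working-age = 516; ratio = 1337/516 × 100 = 259.1

259.1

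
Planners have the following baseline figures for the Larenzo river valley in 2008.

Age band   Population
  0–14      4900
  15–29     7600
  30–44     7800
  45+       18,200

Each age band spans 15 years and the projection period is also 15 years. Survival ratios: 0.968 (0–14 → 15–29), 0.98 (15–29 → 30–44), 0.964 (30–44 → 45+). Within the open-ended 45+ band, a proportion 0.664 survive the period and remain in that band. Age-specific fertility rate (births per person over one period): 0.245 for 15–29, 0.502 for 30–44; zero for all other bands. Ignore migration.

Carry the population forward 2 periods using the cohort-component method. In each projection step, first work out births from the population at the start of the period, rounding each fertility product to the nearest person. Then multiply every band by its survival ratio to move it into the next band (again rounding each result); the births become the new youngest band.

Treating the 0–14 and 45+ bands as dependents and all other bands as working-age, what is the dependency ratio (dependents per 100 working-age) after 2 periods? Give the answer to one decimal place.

245.1

Call the groups 1 to 4, youngest first.
After projecting period 1:
Births: 7600 × 0.245 = 1862 ; 7800 × 0.502 = 3916 → total 5778
Group 2: 4900 × 0.968 = 4743
Group 3: 7600 × 0.98 = 7448
Group 4: 7800 × 0.964 + 18200 × 0.664 = 7519 + 12085 = 19604
→ [5778, 4743, 7448, 19604]
After projecting period 2:
Births: 4743 × 0.245 = 1162 ; 7448 × 0.502 = 3739 → total 4901
Group 2: 5778 × 0.968 = 5593
Group 3: 4743 × 0.98 = 4648
Group 4: 7448 × 0.964 + 19604 × 0.664 = 7180 + 13017 = 20197
→ [4901, 5593, 4648, 20197]
Dependents (band 0–14 + band 45+) = 4901 + 20197 = 25098; working-age = 10241; ratio = 25098/10241 × 100 = 245.1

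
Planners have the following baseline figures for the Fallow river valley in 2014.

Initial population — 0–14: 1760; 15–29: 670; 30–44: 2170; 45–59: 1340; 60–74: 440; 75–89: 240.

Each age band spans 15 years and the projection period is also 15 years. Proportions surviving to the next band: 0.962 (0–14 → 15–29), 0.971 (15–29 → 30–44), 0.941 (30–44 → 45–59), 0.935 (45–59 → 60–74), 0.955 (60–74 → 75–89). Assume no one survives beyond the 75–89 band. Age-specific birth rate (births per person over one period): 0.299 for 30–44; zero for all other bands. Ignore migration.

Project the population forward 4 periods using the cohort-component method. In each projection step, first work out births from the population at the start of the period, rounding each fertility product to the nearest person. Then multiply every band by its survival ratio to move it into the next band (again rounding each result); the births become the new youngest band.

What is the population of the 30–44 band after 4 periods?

183

(Groups numbered youngest = 1 to oldest = 6.)
— Period 1 —
Births: 2170 × 0.299 = 649
Group 2: 1760 × 0.962 = 1693
Group 3: 670 × 0.971 = 651
Group 4: 2170 × 0.941 = 2042
Group 5: 1340 × 0.935 = 1253
Group 6: 440 × 0.955 = 420
→ [649, 1693, 651, 2042, 1253, 420]
— Period 2 —
Births: 651 × 0.299 = 195
Group 2: 649 × 0.962 = 624
Group 3: 1693 × 0.971 = 1644
Group 4: 651 × 0.941 = 613
Group 5: 2042 × 0.935 = 1909
Group 6: 1253 × 0.955 = 1197
→ [195, 624, 1644, 613, 1909, 1197]
— Period 3 —
Births: 1644 × 0.299 = 492
Group 2: 195 × 0.962 = 188
Group 3: 624 × 0.971 = 606
Group 4: 1644 × 0.941 = 1547
Group 5: 613 × 0.935 = 573
Group 6: 1909 × 0.955 = 1823
→ [492, 188, 606, 1547, 573, 1823]
— Period 4 —
Births: 606 × 0.299 = 181
Group 2: 492 × 0.962 = 473
Group 3: 188 × 0.971 = 183
Group 4: 606 × 0.941 = 570
Group 5: 1547 × 0.935 = 1446
Group 6: 573 × 0.955 = 547
→ [181, 473, 183, 570, 1446, 547]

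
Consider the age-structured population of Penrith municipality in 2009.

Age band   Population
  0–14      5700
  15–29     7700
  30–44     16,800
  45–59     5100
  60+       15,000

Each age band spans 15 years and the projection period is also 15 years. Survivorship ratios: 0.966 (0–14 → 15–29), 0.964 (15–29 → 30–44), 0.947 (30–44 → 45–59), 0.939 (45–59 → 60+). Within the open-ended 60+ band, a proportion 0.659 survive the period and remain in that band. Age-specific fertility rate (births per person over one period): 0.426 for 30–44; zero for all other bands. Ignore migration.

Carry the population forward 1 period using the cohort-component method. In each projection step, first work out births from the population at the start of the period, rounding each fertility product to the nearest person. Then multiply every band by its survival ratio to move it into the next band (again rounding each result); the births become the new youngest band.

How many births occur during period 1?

7157

Let band 1 be 0–14 through band 5 = 60+.
After projecting period 1:
Births: 16800 * 0.426 = 7157
Band 2: 5700 * 0.966 = 5506
Band 3: 7700 * 0.964 = 7423
Band 4: 16800 * 0.947 = 15910
Band 5: 5100 * 0.939 + 15000 * 0.659 = 4789 + 9885 = 14674
→ [7157, 5506, 7423, 15910, 14674]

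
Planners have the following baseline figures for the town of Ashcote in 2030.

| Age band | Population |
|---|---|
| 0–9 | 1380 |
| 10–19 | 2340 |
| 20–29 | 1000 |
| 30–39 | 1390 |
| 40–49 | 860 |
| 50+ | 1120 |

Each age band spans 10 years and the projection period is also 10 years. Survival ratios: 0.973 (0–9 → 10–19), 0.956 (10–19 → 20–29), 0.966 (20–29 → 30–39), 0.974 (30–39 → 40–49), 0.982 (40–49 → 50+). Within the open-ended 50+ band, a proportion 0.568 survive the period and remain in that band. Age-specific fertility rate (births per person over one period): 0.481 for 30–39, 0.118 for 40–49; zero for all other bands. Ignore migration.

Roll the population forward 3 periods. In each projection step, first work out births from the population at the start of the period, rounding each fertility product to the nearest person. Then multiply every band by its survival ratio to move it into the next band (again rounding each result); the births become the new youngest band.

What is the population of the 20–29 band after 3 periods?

Numbering the bands 1..6 from youngest to oldest:
[period 1]
Births: 1390 × 0.481 = 669, 860 × 0.118 = 101 → total 770
Band 2: 1380 × 0.973 = 1343
Band 3: 2340 × 0.956 = 2237
Band 4: 1000 × 0.966 = 966
Band 5: 1390 × 0.974 = 1354
Band 6: 860 × 0.982 + 1120 × 0.568 = 845 + 636 = 1481
→ [770, 1343, 2237, 966, 1354, 1481]
[period 2]
Births: 966 × 0.481 = 465, 1354 × 0.118 = 160 → total 625
Band 2: 770 × 0.973 = 749
Band 3: 1343 × 0.956 = 1284
Band 4: 2237 × 0.966 = 2161
Band 5: 966 × 0.974 = 941
Band 6: 1354 × 0.982 + 1481 × 0.568 = 1330 + 841 = 2171
→ [625, 749, 1284, 2161, 941, 2171]
[period 3]
Births: 2161 × 0.481 = 1039, 941 × 0.118 = 111 → total 1150
Band 2: 625 × 0.973 = 608
Band 3: 749 × 0.956 = 716
Band 4: 1284 × 0.966 = 1240
Band 5: 2161 × 0.974 = 2105
Band 6: 941 × 0.982 + 2171 × 0.568 = 924 + 1233 = 2157
→ [1150, 608, 716, 1240, 2105, 2157]

716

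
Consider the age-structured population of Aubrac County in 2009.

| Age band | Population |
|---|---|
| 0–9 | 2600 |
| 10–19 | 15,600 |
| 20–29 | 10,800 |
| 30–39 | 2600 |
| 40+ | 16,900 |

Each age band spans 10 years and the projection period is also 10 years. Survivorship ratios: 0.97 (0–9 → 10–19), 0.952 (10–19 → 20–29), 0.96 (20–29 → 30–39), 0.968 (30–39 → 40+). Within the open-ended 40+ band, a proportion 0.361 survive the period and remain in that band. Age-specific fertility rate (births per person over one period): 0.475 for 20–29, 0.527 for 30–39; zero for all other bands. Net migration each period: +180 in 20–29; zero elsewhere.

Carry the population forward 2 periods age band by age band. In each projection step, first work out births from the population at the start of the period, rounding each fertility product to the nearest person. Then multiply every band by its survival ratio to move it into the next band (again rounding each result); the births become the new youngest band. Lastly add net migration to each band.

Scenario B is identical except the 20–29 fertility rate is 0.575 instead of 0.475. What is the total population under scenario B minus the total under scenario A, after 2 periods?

— Period 1 —
Births: 10800 × 0.475 = 5130, 2600 × 0.527 = 1370 → 6500
10–19: 2600 × 0.97 = 2522
20–29: 15600 × 0.952 = 14851
30–39: 10800 × 0.96 = 10368
40+: 2600 × 0.968 + 16900 × 0.361 = 2517 + 6101 = 8618
Net migration: 20–29 + 180 → 15031
→ [6500, 2522, 15031, 10368, 8618]
— Period 2 —
Births: 15031 × 0.475 = 7140, 10368 × 0.527 = 5464 → 12604
10–19: 6500 × 0.97 = 6305
20–29: 2522 × 0.952 = 2401
30–39: 15031 × 0.96 = 14430
40+: 10368 × 0.968 + 8618 × 0.361 = 10036 + 3111 = 13147
Net migration: 20–29 + 180 → 2581
→ [12604, 6305, 2581, 14430, 13147]
Scenario A total after 2 periods: 49067
Scenario B projection —
— Period 1 —
Births: 10800 × 0.575 = 6210, 2600 × 0.527 = 1370 → 7580
10–19: 2600 × 0.97 = 2522
20–29: 15600 × 0.952 = 14851
30–39: 10800 × 0.96 = 10368
40+: 2600 × 0.968 + 16900 × 0.361 = 2517 + 6101 = 8618
Net migration: 20–29 + 180 → 15031
→ [7580, 2522, 15031, 10368, 8618]
— Period 2 —
Births: 15031 × 0.575 = 8643, 10368 × 0.527 = 5464 → 14107
10–19: 7580 × 0.97 = 7353
20–29: 2522 × 0.952 = 2401
30–39: 15031 × 0.96 = 14430
40+: 10368 × 0.968 + 8618 × 0.361 = 10036 + 3111 = 13147
Net migration: 20–29 + 180 → 2581
→ [14107, 7353, 2581, 14430, 13147]
Scenario B total after 2 periods: 51618
Difference B − A = 51618 − 49067 = 2551

2551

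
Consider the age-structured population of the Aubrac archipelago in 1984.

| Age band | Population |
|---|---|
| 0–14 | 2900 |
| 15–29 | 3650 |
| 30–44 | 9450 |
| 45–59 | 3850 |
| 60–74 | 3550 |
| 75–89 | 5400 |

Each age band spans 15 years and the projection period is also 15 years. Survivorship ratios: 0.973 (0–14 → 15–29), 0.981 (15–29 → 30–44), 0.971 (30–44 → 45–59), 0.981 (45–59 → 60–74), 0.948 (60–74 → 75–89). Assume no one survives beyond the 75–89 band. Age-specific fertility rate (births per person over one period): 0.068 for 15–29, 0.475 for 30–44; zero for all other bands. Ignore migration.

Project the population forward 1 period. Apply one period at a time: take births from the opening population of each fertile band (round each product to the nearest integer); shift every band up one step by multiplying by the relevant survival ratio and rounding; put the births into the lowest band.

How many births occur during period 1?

Call the bands 1 to 6, youngest first.
Period 1:
Births: 3650 × 0.068 = 248 ; 9450 × 0.475 = 4489 ⇒ total 4737
Band 2: 2900 × 0.973 = 2822
Band 3: 3650 × 0.981 = 3581
Band 4: 9450 × 0.971 = 9176
Band 5: 3850 × 0.981 = 3777
Band 6: 3550 × 0.948 = 3365
→ [4737, 2822, 3581, 9176, 3777, 3365]

4737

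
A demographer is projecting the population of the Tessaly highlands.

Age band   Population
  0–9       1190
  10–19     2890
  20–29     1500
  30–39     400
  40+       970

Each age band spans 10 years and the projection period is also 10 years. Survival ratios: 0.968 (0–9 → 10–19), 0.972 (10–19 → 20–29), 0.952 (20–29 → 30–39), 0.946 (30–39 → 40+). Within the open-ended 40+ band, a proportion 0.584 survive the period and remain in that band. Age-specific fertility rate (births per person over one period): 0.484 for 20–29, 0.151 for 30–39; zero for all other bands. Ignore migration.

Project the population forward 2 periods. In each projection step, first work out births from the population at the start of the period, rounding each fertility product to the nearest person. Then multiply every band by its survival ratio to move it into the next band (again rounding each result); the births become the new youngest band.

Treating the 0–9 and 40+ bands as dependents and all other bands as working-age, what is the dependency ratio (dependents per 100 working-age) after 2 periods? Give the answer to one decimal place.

76.4

After projecting period 1:
Births: 1500 × 0.484 = 726 ; 400 × 0.151 = 60 → 786
10–19: 1190 × 0.968 = 1152
20–29: 2890 × 0.972 = 2809
30–39: 1500 × 0.952 = 1428
40+: 400 × 0.946 + 970 × 0.584 = 378 + 566 = 944
End of period: [786, 1152, 2809, 1428, 944]
After projecting period 2:
Births: 2809 × 0.484 = 1360 ; 1428 × 0.151 = 216 → 1576
10–19: 786 × 0.968 = 761
20–29: 1152 × 0.972 = 1120
30–39: 2809 × 0.952 = 2674
40+: 1428 × 0.946 + 944 × 0.584 = 1351 + 551 = 1902
End of period: [1576, 761, 1120, 2674, 1902]
Dependents (band 0–9 + band 40+) = 1576 + 1902 = 3478; working-age = 4555; ratio = 3478/4555 × 100 = 76.4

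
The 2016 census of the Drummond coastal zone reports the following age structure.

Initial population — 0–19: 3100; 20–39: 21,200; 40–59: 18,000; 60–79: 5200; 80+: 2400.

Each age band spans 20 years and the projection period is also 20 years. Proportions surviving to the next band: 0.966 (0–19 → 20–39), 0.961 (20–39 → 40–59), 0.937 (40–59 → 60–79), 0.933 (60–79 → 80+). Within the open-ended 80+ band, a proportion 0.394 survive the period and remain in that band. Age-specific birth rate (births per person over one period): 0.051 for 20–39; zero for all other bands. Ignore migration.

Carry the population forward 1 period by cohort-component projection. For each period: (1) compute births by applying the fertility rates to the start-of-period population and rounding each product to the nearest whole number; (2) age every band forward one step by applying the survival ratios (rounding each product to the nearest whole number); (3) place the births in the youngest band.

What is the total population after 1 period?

47113

[period 1]
Births: 21200 × 0.051 = 1081
20–39: 3100 × 0.966 = 2995
40–59: 21200 × 0.961 = 20373
60–79: 18000 × 0.937 = 16866
80+: 5200 × 0.933 + 2400 × 0.394 = 4852 + 946 = 5798
Giving 1081 / 2995 / 20373 / 16866 / 5798.
Total after period 1: 1081 + 2995 + 20373 + 16866 + 5798 = 47113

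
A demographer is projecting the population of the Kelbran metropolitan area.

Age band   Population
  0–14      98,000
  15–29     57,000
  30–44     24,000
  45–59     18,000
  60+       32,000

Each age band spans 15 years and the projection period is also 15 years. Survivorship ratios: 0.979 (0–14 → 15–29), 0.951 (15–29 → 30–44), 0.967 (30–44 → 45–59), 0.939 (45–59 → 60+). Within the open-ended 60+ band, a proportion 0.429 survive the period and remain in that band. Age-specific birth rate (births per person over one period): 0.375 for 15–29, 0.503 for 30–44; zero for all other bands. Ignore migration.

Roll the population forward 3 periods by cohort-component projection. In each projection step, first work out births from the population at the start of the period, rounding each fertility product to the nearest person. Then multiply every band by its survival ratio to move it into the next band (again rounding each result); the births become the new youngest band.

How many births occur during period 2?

63244

(Bands numbered youngest = 1 to oldest = 5.)
[period 1]
Births: 57000 * 0.375 = 21375 ; 24000 * 0.503 = 12072 → 33447
Band 2: 98000 * 0.979 = 95942
Band 3: 57000 * 0.951 = 54207
Band 4: 24000 * 0.967 = 23208
Band 5: 18000 * 0.939 + 32000 * 0.429 = 16902 + 13728 = 30630
End of period: [33447, 95942, 54207, 23208, 30630]
[period 2]
Births: 95942 * 0.375 = 35978 ; 54207 * 0.503 = 27266 → 63244
Band 2: 33447 * 0.979 = 32745
Band 3: 95942 * 0.951 = 91241
Band 4: 54207 * 0.967 = 52418
Band 5: 23208 * 0.939 + 30630 * 0.429 = 21792 + 13140 = 34932
End of period: [63244, 32745, 91241, 52418, 34932]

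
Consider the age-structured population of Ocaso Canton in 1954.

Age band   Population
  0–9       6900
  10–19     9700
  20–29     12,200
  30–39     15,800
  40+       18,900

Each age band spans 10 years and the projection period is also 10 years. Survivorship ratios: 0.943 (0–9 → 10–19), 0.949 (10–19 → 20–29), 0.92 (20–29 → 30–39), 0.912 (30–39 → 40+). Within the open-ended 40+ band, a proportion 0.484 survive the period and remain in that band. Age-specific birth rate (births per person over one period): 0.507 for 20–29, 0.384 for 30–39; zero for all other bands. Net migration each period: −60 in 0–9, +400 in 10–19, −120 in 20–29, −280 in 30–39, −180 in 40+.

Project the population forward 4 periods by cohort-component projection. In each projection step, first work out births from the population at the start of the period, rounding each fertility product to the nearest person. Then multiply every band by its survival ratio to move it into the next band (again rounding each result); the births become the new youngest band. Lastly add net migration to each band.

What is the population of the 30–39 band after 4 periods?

9996

Numbering the bands 1..5 from youngest to oldest:
— Period 1 —
Births: 12200 × 0.507 = 6185  |  15800 × 0.384 = 6067 ⇒ total 12252
Band 2: 6900 × 0.943 = 6507
Band 3: 9700 × 0.949 = 9205
Band 4: 12200 × 0.92 = 11224
Band 5: 15800 × 0.912 + 18900 × 0.484 = 14410 + 9148 = 23558
Net migration: Band 1 − 60 → 12192; Band 2 + 400 → 6907; Band 3 − 120 → 9085; Band 4 − 280 → 10944; Band 5 − 180 → 23378
Giving 12192 / 6907 / 9085 / 10944 / 23378.
— Period 2 —
Births: 9085 × 0.507 = 4606  |  10944 × 0.384 = 4202 ⇒ total 8808
Band 2: 12192 × 0.943 = 11497
Band 3: 6907 × 0.949 = 6555
Band 4: 9085 × 0.92 = 8358
Band 5: 10944 × 0.912 + 23378 × 0.484 = 9981 + 11315 = 21296
Net migration: Band 1 − 60 → 8748; Band 2 + 400 → 11897; Band 3 − 120 → 6435; Band 4 − 280 → 8078; Band 5 − 180 → 21116
Giving 8748 / 11897 / 6435 / 8078 / 21116.
— Period 3 —
Births: 6435 × 0.507 = 3263  |  8078 × 0.384 = 3102 ⇒ total 6365
Band 2: 8748 × 0.943 = 8249
Band 3: 11897 × 0.949 = 11290
Band 4: 6435 × 0.92 = 5920
Band 5: 8078 × 0.912 + 21116 × 0.484 = 7367 + 10220 = 17587
Net migration: Band 1 − 60 → 6305; Band 2 + 400 → 8649; Band 3 − 120 → 11170; Band 4 − 280 → 5640; Band 5 − 180 → 17407
Giving 6305 / 8649 / 11170 / 5640 / 17407.
— Period 4 —
Births: 11170 × 0.507 = 5663  |  5640 × 0.384 = 2166 ⇒ total 7829
Band 2: 6305 × 0.943 = 5946
Band 3: 8649 × 0.949 = 8208
Band 4: 11170 × 0.92 = 10276
Band 5: 5640 × 0.912 + 17407 × 0.484 = 5144 + 8425 = 13569
Net migration: Band 1 − 60 → 7769; Band 2 + 400 → 6346; Band 3 − 120 → 8088; Band 4 − 280 → 9996; Band 5 − 180 → 13389
Giving 7769 / 6346 / 8088 / 9996 / 13389.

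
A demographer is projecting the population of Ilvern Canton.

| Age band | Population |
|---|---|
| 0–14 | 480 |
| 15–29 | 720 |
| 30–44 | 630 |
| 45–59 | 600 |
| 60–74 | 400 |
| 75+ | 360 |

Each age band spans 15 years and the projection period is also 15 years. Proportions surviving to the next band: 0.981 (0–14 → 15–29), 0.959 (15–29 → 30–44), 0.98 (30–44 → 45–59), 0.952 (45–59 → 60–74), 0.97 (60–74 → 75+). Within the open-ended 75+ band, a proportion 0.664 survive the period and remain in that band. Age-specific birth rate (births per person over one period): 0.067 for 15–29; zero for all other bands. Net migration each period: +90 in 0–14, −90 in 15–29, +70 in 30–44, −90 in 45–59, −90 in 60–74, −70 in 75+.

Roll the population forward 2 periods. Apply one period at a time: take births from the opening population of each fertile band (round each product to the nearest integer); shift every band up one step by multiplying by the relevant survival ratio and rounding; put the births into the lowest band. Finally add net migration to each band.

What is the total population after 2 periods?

2430

Let band 1 be 0–14 through band 6 = 75+.
After projecting period 1:
Births: 720 * 0.067 = 48
Band 2: 480 * 0.981 = 471
Band 3: 720 * 0.959 = 690
Band 4: 630 * 0.98 = 617
Band 5: 600 * 0.952 = 571
Band 6: 400 * 0.97 + 360 * 0.664 = 388 + 239 = 627
Net migration: Band 1 + 90 → 138; Band 2 − 90 → 381; Band 3 + 70 → 760; Band 4 − 90 → 527; Band 5 − 90 → 481; Band 6 − 70 → 557
→ [138, 381, 760, 527, 481, 557]
After projecting period 2:
Births: 381 * 0.067 = 26
Band 2: 138 * 0.981 = 135
Band 3: 381 * 0.959 = 365
Band 4: 760 * 0.98 = 745
Band 5: 527 * 0.952 = 502
Band 6: 481 * 0.97 + 557 * 0.664 = 467 + 370 = 837
Net migration: Band 1 + 90 → 116; Band 2 − 90 → 45; Band 3 + 70 → 435; Band 4 − 90 → 655; Band 5 − 90 → 412; Band 6 − 70 → 767
→ [116, 45, 435, 655, 412, 767]
Total after period 2: 116 + 45 + 435 + 655 + 412 + 767 = 2430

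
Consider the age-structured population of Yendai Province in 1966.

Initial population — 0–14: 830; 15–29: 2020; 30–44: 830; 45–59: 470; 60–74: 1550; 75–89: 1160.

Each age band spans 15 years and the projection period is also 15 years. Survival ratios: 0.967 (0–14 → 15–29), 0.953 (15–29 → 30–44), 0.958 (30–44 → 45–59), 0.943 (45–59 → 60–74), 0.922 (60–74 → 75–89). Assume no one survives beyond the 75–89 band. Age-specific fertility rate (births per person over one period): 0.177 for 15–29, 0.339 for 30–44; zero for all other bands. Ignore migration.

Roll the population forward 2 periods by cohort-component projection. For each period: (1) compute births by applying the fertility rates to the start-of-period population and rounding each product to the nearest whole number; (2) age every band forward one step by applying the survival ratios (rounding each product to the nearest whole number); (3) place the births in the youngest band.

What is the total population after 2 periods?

5180

Call the bands 1 to 6, youngest first.
[period 1]
Births: 2020 × 0.177 = 358 ; 830 × 0.339 = 281 ⇒ total 639
Band 2: 830 × 0.967 = 803
Band 3: 2020 × 0.953 = 1925
Band 4: 830 × 0.958 = 795
Band 5: 470 × 0.943 = 443
Band 6: 1550 × 0.922 = 1429
→ [639, 803, 1925, 795, 443, 1429]
[period 2]
Births: 803 × 0.177 = 142 ; 1925 × 0.339 = 653 ⇒ total 795
Band 2: 639 × 0.967 = 618
Band 3: 803 × 0.953 = 765
Band 4: 1925 × 0.958 = 1844
Band 5: 795 × 0.943 = 750
Band 6: 443 × 0.922 = 408
→ [795, 618, 765, 1844, 750, 408]
Total after period 2: 795 + 618 + 765 + 1844 + 750 + 408 = 5180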